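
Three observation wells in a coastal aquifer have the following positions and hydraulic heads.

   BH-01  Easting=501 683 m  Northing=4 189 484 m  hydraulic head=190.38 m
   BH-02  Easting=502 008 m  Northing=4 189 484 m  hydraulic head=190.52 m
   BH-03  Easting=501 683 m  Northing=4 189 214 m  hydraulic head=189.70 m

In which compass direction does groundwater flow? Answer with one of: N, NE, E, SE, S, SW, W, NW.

S

∂h/∂x = (190.52 − 190.38) / (502008 − 501683) = +0.0004308
∂h/∂y = (189.70 − 190.38) / (4189214 − 4189484) = +0.002519
Flow = −∇h = (-0.0004308 east, -0.002519 north), which points south.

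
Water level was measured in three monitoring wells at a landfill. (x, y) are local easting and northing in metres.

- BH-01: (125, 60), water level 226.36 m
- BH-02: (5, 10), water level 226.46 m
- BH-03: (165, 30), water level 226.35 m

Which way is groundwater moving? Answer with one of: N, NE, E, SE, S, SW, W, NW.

NE

With h = a·x + b·y + c and BH-01 as origin, the differences give:
  (-120)·a + (-50)·b = +0.10
  40·a + (-30)·b = -0.01
Eliminate b (×(-30) and ×(-50), subtract): 5600·a = -3.500 → a = ∂h/∂x = -0.0006250
Back-substitute: b = ∂h/∂y = -0.0005000.
Flow = −∇h = (+0.0006250 east, +0.0005000 north), which points northeast.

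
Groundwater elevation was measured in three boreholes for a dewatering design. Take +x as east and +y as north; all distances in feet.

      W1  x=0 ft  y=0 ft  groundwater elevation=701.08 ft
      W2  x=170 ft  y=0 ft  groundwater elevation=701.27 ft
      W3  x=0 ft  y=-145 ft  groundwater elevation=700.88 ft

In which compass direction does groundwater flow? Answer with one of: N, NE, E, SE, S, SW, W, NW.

∂h/∂x = (701.27 − 701.08) / (170 − 0) = +0.001118
∂h/∂y = (700.88 − 701.08) / (-145 − 0) = +0.001379
Flow = −∇h = (-0.001118 east, -0.001379 north), which points southwest.

SW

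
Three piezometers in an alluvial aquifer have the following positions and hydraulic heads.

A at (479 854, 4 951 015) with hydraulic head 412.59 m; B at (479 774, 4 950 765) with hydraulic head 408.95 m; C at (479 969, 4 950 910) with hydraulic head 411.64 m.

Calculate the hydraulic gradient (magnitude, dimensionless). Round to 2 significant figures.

0.014

Taking A as reference: B−A = (-80, -250, -3.64); C−A = (115, -105, -0.95).
Solve a·Δx + b·Δy = Δh: det = (-80)·(-105) − 115·(-250) = 37150.
∂h/∂x = [(-3.64)·(-105) − (-0.95)·(-250)] / 37150 = +0.003895
∂h/∂y = [(-80)·(-0.95) − 115·(-3.64)] / 37150 = +0.01331
|∇h| = √(0.003895² + 0.01331²) = 0.01387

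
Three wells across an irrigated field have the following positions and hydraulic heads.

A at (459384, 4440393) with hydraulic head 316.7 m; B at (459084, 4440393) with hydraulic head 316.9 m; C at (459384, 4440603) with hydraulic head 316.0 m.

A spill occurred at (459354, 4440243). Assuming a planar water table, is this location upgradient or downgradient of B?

upgradient

∂h/∂x = (316.9 − 316.7) / (459084 − 459384) = -0.0006667
∂h/∂y = (316.0 − 316.7) / (4440603 − 4440393) = -0.003333
Head at (459354, 4440243) = 316.7 + (-0.0006667)·(-30) + (-0.003333)·(-150) = 317.22 m.
That is higher than the 316.9 m at B, so the point is upgradient.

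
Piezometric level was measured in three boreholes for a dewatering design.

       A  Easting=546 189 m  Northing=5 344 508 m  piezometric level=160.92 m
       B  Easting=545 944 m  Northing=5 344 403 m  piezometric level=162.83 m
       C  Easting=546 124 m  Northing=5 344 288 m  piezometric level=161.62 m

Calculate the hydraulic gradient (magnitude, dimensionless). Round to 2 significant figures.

Three-point gradient (reference A): Δ to B = (-245, -105, +1.91), Δ to C = (-65, -220, +0.70).
∂h/∂x = -0.007365, ∂h/∂y = -0.001006 (det = 47075).
|∇h| = √(-0.007365² + -0.001006²) = 0.007433

0.0074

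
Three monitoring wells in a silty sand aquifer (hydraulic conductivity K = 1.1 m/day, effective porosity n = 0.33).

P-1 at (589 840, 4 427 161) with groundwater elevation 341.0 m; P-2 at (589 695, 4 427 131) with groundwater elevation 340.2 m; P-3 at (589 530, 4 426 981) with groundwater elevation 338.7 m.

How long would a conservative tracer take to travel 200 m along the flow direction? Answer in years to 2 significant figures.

Three-point gradient (reference P-1): Δ to P-2 = (-145, -30, -0.8), Δ to P-3 = (-310, -180, -2.3).
∂h/∂x = +0.004464, ∂h/∂y = +0.005089 (det = 16800).
|∇h| = √(0.004464² + 0.005089²) = 0.006769
Seepage velocity v = K·i/n = 1.1 × 0.006769 / 0.33 = 0.02256 m/day.
t = 200 / 0.02256 = 8865 days = 24.3 years.

24 years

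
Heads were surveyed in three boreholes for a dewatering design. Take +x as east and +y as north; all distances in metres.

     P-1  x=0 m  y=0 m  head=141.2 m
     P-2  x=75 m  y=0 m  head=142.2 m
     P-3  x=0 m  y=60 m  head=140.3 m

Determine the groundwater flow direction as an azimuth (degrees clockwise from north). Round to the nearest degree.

318°

∂h/∂x = (142.2 − 141.2) / (75 − 0) = +0.01333
∂h/∂y = (140.3 − 141.2) / (60 − 0) = -0.01500
Flow direction (−∇h) has components (-0.01333 E, +0.01500 N).
Azimuth = atan2(E, N) = atan2(-0.01333, +0.01500) = 318.4° ≈ 318°.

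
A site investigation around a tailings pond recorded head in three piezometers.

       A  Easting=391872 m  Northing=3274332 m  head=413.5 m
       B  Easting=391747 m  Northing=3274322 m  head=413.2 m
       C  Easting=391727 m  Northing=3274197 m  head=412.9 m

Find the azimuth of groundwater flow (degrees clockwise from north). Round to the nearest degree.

With h = a·x + b·y + c and A as origin, the differences give:
  (-125)·a + (-10)·b = -0.3
  (-145)·a + (-135)·b = -0.6
Eliminate b (×(-135) and ×(-10), subtract): 15425·a = 34.50 → a = ∂h/∂x = +0.002237
Back-substitute: b = ∂h/∂y = +0.002042.
Flow direction (−∇h) has components (-0.002237 E, -0.002042 N).
Azimuth = atan2(E, N) = atan2(-0.002237, -0.002042) = 227.6° ≈ 228°.

228°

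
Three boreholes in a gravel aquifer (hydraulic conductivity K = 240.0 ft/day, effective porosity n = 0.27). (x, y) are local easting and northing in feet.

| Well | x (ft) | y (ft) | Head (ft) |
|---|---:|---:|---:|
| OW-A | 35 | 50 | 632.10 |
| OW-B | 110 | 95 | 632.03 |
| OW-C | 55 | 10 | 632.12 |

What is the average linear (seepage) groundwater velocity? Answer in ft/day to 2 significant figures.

Three-point gradient (reference OW-A): Δ to OW-B = (75, 45, -0.07), Δ to OW-C = (20, -40, +0.02).
∂h/∂x = -0.0004872, ∂h/∂y = -0.0007436 (det = -3900).
|∇h| = √(-0.0004872² + -0.0007436²) = 0.000889
Seepage velocity v = K·i/n = 240.0 × 0.000889 / 0.27 = 0.7902 ft/day.

0.79 ft/day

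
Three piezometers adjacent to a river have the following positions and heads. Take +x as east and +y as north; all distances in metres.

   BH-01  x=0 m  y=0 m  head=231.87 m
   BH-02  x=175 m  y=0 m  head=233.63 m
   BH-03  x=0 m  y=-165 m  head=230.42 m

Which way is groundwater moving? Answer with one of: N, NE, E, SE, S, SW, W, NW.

∂h/∂x = (233.63 − 231.87) / (175 − 0) = +0.01006
∂h/∂y = (230.42 − 231.87) / (-165 − 0) = +0.008788
Flow = −∇h = (-0.01006 east, -0.008788 north), which points southwest.

SW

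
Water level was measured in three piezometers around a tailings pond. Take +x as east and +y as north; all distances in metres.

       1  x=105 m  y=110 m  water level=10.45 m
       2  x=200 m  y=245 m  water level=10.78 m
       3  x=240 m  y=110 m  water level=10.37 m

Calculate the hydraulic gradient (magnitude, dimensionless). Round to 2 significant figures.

Taking 1 as reference: 2−1 = (95, 135, +0.33); 3−1 = (135, 0, -0.08).
Solve a·Δx + b·Δy = Δh: det = 95·0 − 135·135 = -18225.
∂h/∂x = [(+0.33)·0 − (-0.08)·135] / -18225 = -0.0005926
∂h/∂y = [95·(-0.08) − 135·(+0.33)] / -18225 = +0.002861
|∇h| = √(-0.0005926² + 0.002861²) = 0.002922

0.0029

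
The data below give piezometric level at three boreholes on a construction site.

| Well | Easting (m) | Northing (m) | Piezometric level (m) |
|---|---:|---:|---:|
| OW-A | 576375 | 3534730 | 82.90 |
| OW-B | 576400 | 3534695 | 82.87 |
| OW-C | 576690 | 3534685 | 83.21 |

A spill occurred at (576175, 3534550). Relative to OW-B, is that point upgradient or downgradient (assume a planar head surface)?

With h = a·x + b·y + c and OW-A as origin, the differences give:
  25·a + (-35)·b = -0.03
  315·a + (-45)·b = +0.31
Eliminate b (×(-45) and ×(-35), subtract): 9900·a = 12.200 → a = ∂h/∂x = +0.001232
Back-substitute: b = ∂h/∂y = +0.001737.
Head at (576175, 3534550) = 82.90 + (+0.001232)·(-200) + (+0.001737)·(-180) = 82.34 m.
That is lower than the 82.87 m at OW-B, so the point is downgradient.

downgradient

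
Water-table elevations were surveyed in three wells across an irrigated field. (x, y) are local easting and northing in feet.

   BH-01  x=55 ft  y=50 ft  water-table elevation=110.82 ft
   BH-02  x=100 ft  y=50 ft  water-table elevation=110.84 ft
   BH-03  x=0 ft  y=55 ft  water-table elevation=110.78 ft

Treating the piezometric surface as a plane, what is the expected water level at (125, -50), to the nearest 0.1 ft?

Differences from BH-01: to BH-02 (Δx, Δy, Δh) = (45, 0, +0.02); to BH-03 = (-55, 5, -0.04).
Solve a·Δx + b·Δy = Δh: det = 45·5 − (-55)·0 = 225.
∂h/∂x = [(+0.02)·5 − (-0.04)·0] / 225 = +0.0004444
∂h/∂y = [45·(-0.04) − (-55)·(+0.02)] / 225 = -0.003111
h(125, -50) = 110.82 + (+0.0004444)·(70) + (-0.003111)·(-100) = 110.82 +0.031 +0.311 = 111.162 ft.

111.2 ft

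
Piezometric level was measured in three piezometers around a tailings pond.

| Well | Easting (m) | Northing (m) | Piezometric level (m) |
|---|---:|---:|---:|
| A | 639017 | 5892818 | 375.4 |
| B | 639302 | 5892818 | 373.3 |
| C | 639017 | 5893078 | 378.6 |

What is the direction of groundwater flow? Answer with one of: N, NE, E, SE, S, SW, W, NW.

∂h/∂x = (373.3 − 375.4) / (639302 − 639017) = -0.007368
∂h/∂y = (378.6 − 375.4) / (5893078 − 5892818) = +0.01231
Flow = −∇h = (+0.007368 east, -0.01231 north), which points southeast.

SE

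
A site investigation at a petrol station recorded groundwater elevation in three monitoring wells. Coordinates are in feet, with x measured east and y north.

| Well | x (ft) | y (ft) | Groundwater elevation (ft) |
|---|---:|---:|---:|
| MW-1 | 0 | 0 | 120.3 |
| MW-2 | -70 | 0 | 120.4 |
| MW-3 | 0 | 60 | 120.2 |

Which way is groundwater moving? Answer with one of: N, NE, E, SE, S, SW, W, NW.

∂h/∂x = (120.4 − 120.3) / (-70 − 0) = -0.001429
∂h/∂y = (120.2 − 120.3) / (60 − 0) = -0.001667
Flow = −∇h = (+0.001429 east, +0.001667 north), which points northeast.

NE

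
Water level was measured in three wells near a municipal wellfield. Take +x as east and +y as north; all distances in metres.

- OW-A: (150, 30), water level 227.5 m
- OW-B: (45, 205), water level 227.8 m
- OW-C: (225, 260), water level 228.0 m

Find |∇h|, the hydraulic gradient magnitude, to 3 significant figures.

With h = a·x + b·y + c and OW-A as origin, the differences give:
  (-105)·a + 175·b = +0.3
  75·a + 230·b = +0.5
Eliminate b (×230 and ×175, subtract): -37275·a = -18.50 → a = ∂h/∂x = +0.0004963
Back-substitute: b = ∂h/∂y = +0.002012.
|∇h| = √(0.0004963² + 0.002012²) = 0.002072

0.00207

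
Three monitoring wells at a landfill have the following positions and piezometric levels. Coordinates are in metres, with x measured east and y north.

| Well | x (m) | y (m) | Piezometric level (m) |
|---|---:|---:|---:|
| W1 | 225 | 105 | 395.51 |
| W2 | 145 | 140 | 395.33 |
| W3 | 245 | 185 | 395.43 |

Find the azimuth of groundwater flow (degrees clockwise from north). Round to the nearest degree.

With h = a·x + b·y + c and W1 as origin, the differences give:
  (-80)·a + 35·b = -0.18
  20·a + 80·b = -0.08
Eliminate b (×80 and ×35, subtract): -7100·a = -11.600 → a = ∂h/∂x = +0.001634
Back-substitute: b = ∂h/∂y = -0.001408.
Flow direction (−∇h) has components (-0.001634 E, +0.001408 N).
Azimuth = atan2(E, N) = atan2(-0.001634, +0.001408) = 310.8° ≈ 311°.

311°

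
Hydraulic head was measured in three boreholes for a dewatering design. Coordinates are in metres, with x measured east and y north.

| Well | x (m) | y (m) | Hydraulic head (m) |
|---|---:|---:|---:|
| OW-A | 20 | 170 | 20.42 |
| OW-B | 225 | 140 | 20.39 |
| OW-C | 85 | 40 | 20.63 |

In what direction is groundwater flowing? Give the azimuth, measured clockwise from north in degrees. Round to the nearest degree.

Taking OW-A as reference: OW-B−OW-A = (205, -30, -0.03); OW-C−OW-A = (65, -130, +0.21).
Solve a·Δx + b·Δy = Δh: det = 205·(-130) − 65·(-30) = -24700.
∂h/∂x = [(-0.03)·(-130) − (+0.21)·(-30)] / -24700 = -0.0004130
∂h/∂y = [205·(+0.21) − 65·(-0.03)] / -24700 = -0.001822
Flow direction (−∇h) has components (+0.0004130 E, +0.001822 N).
Azimuth = atan2(E, N) = atan2(+0.0004130, +0.001822) = 12.8° ≈ 013°.

013°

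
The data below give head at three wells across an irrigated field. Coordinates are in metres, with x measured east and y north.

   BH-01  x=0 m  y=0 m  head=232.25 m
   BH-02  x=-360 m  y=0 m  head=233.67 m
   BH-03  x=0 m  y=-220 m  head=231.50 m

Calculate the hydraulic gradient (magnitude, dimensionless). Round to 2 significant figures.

∂h/∂x = (233.67 − 232.25) / (-360 − 0) = -0.003944
∂h/∂y = (231.50 − 232.25) / (-220 − 0) = +0.003409
|∇h| = √(-0.003944² + 0.003409²) = 0.005213

0.0052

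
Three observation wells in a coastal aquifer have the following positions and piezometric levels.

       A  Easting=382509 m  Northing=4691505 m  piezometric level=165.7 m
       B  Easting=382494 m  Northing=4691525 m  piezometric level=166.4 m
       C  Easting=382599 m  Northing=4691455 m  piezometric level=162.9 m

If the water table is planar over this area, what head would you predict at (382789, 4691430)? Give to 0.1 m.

158.6 m

With h = a·x + b·y + c and A as origin, the differences give:
  (-15)·a + 20·b = +0.7
  90·a + (-50)·b = -2.8
Eliminate b (×(-50) and ×20, subtract): -1050·a = 21.00 → a = ∂h/∂x = -0.02000
Back-substitute: b = ∂h/∂y = +0.02000.
h(382789, 4691430) = 165.7 + (-0.02000)·(280) + (+0.02000)·(-75) = 165.7 -5.600 -1.500 = 158.600 m.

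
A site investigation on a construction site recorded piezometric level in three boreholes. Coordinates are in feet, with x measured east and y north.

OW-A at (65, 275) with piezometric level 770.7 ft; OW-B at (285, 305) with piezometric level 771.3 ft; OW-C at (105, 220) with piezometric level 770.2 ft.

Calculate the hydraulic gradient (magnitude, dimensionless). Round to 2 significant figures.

Taking OW-A as reference: OW-B−OW-A = (220, 30, +0.6); OW-C−OW-A = (40, -55, -0.5).
Determinant of the coordinate differences = 220·(-55) − 40·30 = -13300.
∂h/∂x = [(+0.6)·(-55) − (-0.5)·30] / -13300 = +0.001353
∂h/∂y = [220·(-0.5) − 40·(+0.6)] / -13300 = +0.01008
|∇h| = √(0.001353² + 0.01008²) = 0.01017

0.010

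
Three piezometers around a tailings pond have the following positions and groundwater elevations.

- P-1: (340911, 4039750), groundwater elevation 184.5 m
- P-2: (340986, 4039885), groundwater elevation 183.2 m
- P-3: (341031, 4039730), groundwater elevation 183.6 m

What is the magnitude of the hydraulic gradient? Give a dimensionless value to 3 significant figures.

Differences from P-1: to P-2 (Δx, Δy, Δh) = (75, 135, -1.3); to P-3 = (120, -20, -0.9).
Solve a·Δx + b·Δy = Δh: det = 75·(-20) − 120·135 = -17700.
∂h/∂x = [(-1.3)·(-20) − (-0.9)·135] / -17700 = -0.008333
∂h/∂y = [75·(-0.9) − 120·(-1.3)] / -17700 = -0.005000
|∇h| = √(-0.008333² + -0.005000²) = 0.009718

0.00972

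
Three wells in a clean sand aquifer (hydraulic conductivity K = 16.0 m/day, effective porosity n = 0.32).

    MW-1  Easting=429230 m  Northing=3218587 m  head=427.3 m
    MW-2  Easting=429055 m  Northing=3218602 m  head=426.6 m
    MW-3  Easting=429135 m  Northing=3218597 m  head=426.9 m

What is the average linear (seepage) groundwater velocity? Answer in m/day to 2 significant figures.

Taking MW-1 as reference: MW-2−MW-1 = (-175, 15, -0.7); MW-3−MW-1 = (-95, 10, -0.4).
Determinant of the coordinate differences = (-175)·10 − (-95)·15 = -325.
∂h/∂x = [(-0.7)·10 − (-0.4)·15] / -325 = +0.003077
∂h/∂y = [(-175)·(-0.4) − (-95)·(-0.7)] / -325 = -0.01077
|∇h| = √(0.003077² + -0.01077²) = 0.0112
Seepage velocity v = K·i/n = 16.0 × 0.0112 / 0.32 = 0.56 m/day.

0.56 m/day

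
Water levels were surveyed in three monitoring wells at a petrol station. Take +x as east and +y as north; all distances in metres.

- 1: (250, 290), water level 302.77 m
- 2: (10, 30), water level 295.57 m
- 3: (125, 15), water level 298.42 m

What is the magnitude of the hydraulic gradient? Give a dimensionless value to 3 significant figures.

With h = a·x + b·y + c and 1 as origin, the differences give:
  (-240)·a + (-260)·b = -7.20
  (-125)·a + (-275)·b = -4.35
Eliminate b (×(-275) and ×(-260), subtract): 33500·a = 849.000 → a = ∂h/∂x = +0.02534
Back-substitute: b = ∂h/∂y = +0.004299.
|∇h| = √(0.02534² + 0.004299²) = 0.0257

0.0257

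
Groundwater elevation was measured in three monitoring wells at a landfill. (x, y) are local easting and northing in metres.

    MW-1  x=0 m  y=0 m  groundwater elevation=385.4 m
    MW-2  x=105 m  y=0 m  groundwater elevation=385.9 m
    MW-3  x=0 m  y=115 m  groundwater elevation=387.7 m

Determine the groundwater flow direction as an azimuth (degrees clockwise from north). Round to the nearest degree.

∂h/∂x = (385.9 − 385.4) / (105 − 0) = +0.004762
∂h/∂y = (387.7 − 385.4) / (115 − 0) = +0.02000
Flow direction (−∇h) has components (-0.004762 E, -0.02000 N).
Azimuth = atan2(E, N) = atan2(-0.004762, -0.02000) = 193.4° ≈ 193°.

193°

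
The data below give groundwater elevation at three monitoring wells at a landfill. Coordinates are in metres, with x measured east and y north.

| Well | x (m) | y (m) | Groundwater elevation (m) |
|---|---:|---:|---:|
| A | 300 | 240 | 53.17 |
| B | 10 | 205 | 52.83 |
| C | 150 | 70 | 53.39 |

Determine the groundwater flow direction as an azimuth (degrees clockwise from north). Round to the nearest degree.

330°

With h = a·x + b·y + c and A as origin, the differences give:
  (-290)·a + (-35)·b = -0.34
  (-150)·a + (-170)·b = +0.22
Eliminate b (×(-170) and ×(-35), subtract): 44050·a = 65.500 → a = ∂h/∂x = +0.001487
Back-substitute: b = ∂h/∂y = -0.002606.
Flow direction (−∇h) has components (-0.001487 E, +0.002606 N).
Azimuth = atan2(E, N) = atan2(-0.001487, +0.002606) = 330.3° ≈ 330°.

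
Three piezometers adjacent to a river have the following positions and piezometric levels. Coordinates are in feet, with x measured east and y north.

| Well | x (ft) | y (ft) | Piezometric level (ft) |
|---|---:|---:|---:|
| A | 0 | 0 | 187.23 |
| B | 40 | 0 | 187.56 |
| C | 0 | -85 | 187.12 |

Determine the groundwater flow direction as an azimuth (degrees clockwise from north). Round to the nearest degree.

∂h/∂x = (187.56 − 187.23) / (40 − 0) = +0.008250
∂h/∂y = (187.12 − 187.23) / (-85 − 0) = +0.001294
Flow direction (−∇h) has components (-0.008250 E, -0.001294 N).
Azimuth = atan2(E, N) = atan2(-0.008250, -0.001294) = 261.1° ≈ 261°.

261°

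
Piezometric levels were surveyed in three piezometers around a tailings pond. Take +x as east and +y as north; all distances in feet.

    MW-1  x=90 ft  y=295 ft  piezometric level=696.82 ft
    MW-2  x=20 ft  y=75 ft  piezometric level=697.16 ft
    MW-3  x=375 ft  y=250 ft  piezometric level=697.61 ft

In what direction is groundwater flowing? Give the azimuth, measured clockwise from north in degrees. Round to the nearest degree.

Differences from MW-1: to MW-2 (Δx, Δy, Δh) = (-70, -220, +0.34); to MW-3 = (285, -45, +0.79).
Solve a·Δx + b·Δy = Δh: det = (-70)·(-45) − 285·(-220) = 65850.
∂h/∂x = [(+0.34)·(-45) − (+0.79)·(-220)] / 65850 = +0.002407
∂h/∂y = [(-70)·(+0.79) − 285·(+0.34)] / 65850 = -0.002311
Flow direction (−∇h) has components (-0.002407 E, +0.002311 N).
Azimuth = atan2(E, N) = atan2(-0.002407, +0.002311) = 313.8° ≈ 314°.

314°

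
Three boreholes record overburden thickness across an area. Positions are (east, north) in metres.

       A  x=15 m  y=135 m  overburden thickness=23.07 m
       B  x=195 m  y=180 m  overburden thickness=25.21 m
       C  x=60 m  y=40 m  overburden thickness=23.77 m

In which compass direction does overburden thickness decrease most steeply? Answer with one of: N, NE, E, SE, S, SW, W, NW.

W

With d = a·x + b·y + c and A as origin, the differences give:
  180·a + 45·b = +2.14
  45·a + (-95)·b = +0.70
Eliminate b (×(-95) and ×45, subtract): -19125·a = -234.800 → a = ∂d/∂x = +0.01228
Back-substitute: b = ∂d/∂y = -0.001553.
Steepest decrease is along −∇f = (-0.01228 E, +0.001553 N) → west.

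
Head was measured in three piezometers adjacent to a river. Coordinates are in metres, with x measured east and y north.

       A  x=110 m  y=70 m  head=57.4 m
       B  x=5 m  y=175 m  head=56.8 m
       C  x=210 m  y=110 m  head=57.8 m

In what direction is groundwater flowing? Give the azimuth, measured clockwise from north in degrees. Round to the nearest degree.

Taking A as reference: B−A = (-105, 105, -0.6); C−A = (100, 40, +0.4).
Solve a·Δx + b·Δy = Δh: det = (-105)·40 − 100·105 = -14700.
∂h/∂x = [(-0.6)·40 − (+0.4)·105] / -14700 = +0.004490
∂h/∂y = [(-105)·(+0.4) − 100·(-0.6)] / -14700 = -0.001224
Flow direction (−∇h) has components (-0.004490 E, +0.001224 N).
Azimuth = atan2(E, N) = atan2(-0.004490, +0.001224) = 285.3° ≈ 285°.

285°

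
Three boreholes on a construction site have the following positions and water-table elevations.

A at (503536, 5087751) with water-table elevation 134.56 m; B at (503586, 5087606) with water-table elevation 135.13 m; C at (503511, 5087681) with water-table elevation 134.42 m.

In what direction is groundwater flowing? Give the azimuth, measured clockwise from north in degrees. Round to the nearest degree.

277°

Differences from A: to B (Δx, Δy, Δh) = (50, -145, +0.57); to C = (-25, -70, -0.14).
Determinant of the coordinate differences = 50·(-70) − (-25)·(-145) = -7125.
∂h/∂x = [(+0.57)·(-70) − (-0.14)·(-145)] / -7125 = +0.008449
∂h/∂y = [50·(-0.14) − (-25)·(+0.57)] / -7125 = -0.001018
Flow direction (−∇h) has components (-0.008449 E, +0.001018 N).
Azimuth = atan2(E, N) = atan2(-0.008449, +0.001018) = 276.9° ≈ 277°.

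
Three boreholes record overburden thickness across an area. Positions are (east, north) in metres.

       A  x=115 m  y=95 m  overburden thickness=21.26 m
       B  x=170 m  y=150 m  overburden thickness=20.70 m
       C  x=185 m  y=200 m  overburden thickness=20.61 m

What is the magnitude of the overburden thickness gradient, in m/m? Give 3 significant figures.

0.0121 m/m

Taking A as reference: B−A = (55, 55, -0.56); C−A = (70, 105, -0.65).
Solve a·Δx + b·Δy = Δd: det = 55·105 − 70·55 = 1925.
∂d/∂x = [(-0.56)·105 − (-0.65)·55] / 1925 = -0.01197
∂d/∂y = [55·(-0.65) − 70·(-0.56)] / 1925 = +0.001792
|∇f| = √(-0.01197² + 0.001792²) = 0.0121 m/m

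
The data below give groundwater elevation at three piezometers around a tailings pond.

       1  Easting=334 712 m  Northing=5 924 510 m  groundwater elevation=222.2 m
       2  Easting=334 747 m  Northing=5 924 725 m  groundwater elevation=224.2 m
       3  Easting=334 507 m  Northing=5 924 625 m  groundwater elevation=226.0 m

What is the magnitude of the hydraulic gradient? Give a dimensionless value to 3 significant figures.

0.0166

Taking 1 as reference: 2−1 = (35, 215, +2.0); 3−1 = (-205, 115, +3.8).
Determinant of the coordinate differences = 35·115 − (-205)·215 = 48100.
∂h/∂x = [(+2.0)·115 − (+3.8)·215] / 48100 = -0.01220
∂h/∂y = [35·(+3.8) − (-205)·(+2.0)] / 48100 = +0.01129
|∇h| = √(-0.01220² + 0.01129²) = 0.01662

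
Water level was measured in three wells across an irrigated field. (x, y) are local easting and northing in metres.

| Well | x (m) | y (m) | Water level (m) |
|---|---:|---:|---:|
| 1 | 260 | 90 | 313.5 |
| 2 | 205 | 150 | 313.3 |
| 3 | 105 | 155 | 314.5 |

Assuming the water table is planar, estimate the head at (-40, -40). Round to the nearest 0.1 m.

Taking 1 as reference: 2−1 = (-55, 60, -0.2); 3−1 = (-155, 65, +1.0).
Solve a·Δx + b·Δy = Δh: det = (-55)·65 − (-155)·60 = 5725.
∂h/∂x = [(-0.2)·65 − (+1.0)·60] / 5725 = -0.01275
∂h/∂y = [(-55)·(+1.0) − (-155)·(-0.2)] / 5725 = -0.01502
h(-40, -40) = 313.5 + (-0.01275)·(-300) + (-0.01502)·(-130) = 313.5 +3.825 +1.953 = 319.278 m.

319.3 m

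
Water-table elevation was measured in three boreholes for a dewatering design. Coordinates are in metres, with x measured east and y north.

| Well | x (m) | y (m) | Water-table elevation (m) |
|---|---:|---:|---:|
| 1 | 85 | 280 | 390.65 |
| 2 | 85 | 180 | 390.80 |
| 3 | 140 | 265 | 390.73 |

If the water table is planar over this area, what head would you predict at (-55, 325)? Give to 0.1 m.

390.4 m

Taking 1 as reference: 2−1 = (0, -100, +0.15); 3−1 = (55, -15, +0.08).
Determinant of the coordinate differences = 0·(-15) − 55·(-100) = 5500.
∂h/∂x = [(+0.15)·(-15) − (+0.08)·(-100)] / 5500 = +0.001045
∂h/∂y = [0·(+0.08) − 55·(+0.15)] / 5500 = -0.001500
h(-55, 325) = 390.65 + (+0.001045)·(-140) + (-0.001500)·(45) = 390.65 -0.146 -0.068 = 390.436 m.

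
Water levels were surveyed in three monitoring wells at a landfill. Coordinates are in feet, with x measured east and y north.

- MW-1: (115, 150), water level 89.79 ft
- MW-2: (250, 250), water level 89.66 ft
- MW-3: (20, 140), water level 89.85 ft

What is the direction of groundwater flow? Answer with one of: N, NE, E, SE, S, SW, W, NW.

NE

Differences from MW-1: to MW-2 (Δx, Δy, Δh) = (135, 100, -0.13); to MW-3 = (-95, -10, +0.06).
Determinant of the coordinate differences = 135·(-10) − (-95)·100 = 8150.
∂h/∂x = [(-0.13)·(-10) − (+0.06)·100] / 8150 = -0.0005767
∂h/∂y = [135·(+0.06) − (-95)·(-0.13)] / 8150 = -0.0005215
Flow = −∇h = (+0.0005767 east, +0.0005215 north), which points northeast.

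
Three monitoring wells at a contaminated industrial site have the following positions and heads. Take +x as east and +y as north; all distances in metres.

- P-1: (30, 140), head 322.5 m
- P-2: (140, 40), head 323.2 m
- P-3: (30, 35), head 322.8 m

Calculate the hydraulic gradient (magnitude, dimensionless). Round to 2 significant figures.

Taking P-1 as reference: P-2−P-1 = (110, -100, +0.7); P-3−P-1 = (0, -105, +0.3).
Solve a·Δx + b·Δy = Δh: det = 110·(-105) − 0·(-100) = -11550.
∂h/∂x = [(+0.7)·(-105) − (+0.3)·(-100)] / -11550 = +0.003766
∂h/∂y = [110·(+0.3) − 0·(+0.7)] / -11550 = -0.002857
|∇h| = √(0.003766² + -0.002857²) = 0.004727

0.0047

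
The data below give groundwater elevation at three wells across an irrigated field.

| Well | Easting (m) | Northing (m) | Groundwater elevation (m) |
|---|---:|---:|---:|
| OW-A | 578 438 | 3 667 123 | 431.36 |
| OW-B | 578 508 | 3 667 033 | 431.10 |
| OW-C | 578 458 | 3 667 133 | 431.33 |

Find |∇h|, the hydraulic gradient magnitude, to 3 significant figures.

0.00246

Three-point gradient (reference OW-A): Δ to OW-B = (70, -90, -0.26), Δ to OW-C = (20, 10, -0.03).
∂h/∂x = -0.002120, ∂h/∂y = +0.001240 (det = 2500).
|∇h| = √(-0.002120² + 0.001240²) = 0.002456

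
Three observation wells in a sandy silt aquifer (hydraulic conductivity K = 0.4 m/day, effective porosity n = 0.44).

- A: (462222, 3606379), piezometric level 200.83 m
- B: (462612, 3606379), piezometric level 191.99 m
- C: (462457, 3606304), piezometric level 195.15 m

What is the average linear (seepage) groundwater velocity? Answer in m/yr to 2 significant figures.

7.7 m/yr

Differences from A: to B (Δx, Δy, Δh) = (390, 0, -8.84); to C = (235, -75, -5.68).
Determinant of the coordinate differences = 390·(-75) − 235·0 = -29250.
∂h/∂x = [(-8.84)·(-75) − (-5.68)·0] / -29250 = -0.02267
∂h/∂y = [390·(-5.68) − 235·(-8.84)] / -29250 = +0.004711
|∇h| = √(-0.02267² + 0.004711²) = 0.02315
Seepage velocity v = K·i/n = 0.4 × 0.02315 / 0.44 = 0.02105 m/day = 7.689 m/yr.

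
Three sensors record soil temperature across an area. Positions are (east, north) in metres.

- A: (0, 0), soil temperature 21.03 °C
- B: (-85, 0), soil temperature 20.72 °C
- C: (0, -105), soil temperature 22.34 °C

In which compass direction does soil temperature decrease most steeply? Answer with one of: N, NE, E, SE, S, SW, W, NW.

N

∂T/∂x = (20.72 − 21.03) / (-85 − 0) = +0.003647
∂T/∂y = (22.34 − 21.03) / (-105 − 0) = -0.01248
Steepest decrease is along −∇f = (-0.003647 E, +0.01248 N) → north.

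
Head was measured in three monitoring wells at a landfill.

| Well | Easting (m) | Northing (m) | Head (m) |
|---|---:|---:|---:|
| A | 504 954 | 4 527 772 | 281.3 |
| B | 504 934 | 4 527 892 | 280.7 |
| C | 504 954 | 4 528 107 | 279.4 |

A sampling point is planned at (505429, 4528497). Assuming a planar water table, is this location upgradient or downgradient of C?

downgradient

Differences from A: to B (Δx, Δy, Δh) = (-20, 120, -0.6); to C = (0, 335, -1.9).
Determinant of the coordinate differences = (-20)·335 − 0·120 = -6700.
∂h/∂x = [(-0.6)·335 − (-1.9)·120] / -6700 = -0.004030
∂h/∂y = [(-20)·(-1.9) − 0·(-0.6)] / -6700 = -0.005672
Head at (505429, 4528497) = 281.3 + (-0.004030)·(475) + (-0.005672)·(725) = 275.27 m.
That is lower than the 279.4 m at C, so the point is downgradient.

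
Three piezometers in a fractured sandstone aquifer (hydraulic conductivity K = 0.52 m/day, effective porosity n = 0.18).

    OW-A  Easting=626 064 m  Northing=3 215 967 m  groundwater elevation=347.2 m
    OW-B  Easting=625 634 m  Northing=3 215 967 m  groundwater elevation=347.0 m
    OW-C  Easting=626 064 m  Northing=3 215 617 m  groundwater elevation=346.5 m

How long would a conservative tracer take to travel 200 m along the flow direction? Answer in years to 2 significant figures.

∂h/∂x = (347.0 − 347.2) / (625634 − 626064) = +0.0004651
∂h/∂y = (346.5 − 347.2) / (3215617 − 3215967) = +0.002000
|∇h| = √(0.0004651² + 0.002000²) = 0.002053
Seepage velocity v = K·i/n = 0.52 × 0.002053 / 0.18 = 0.005931 m/day.
t = 200 / 0.005931 = 3.372e+04 days = 92.3 years.

92 years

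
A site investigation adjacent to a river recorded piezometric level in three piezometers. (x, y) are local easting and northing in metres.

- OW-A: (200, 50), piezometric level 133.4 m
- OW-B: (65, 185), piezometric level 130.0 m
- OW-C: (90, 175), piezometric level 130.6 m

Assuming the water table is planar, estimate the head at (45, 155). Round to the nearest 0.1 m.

129.6 m

Three-point gradient (reference OW-A): Δ to OW-B = (-135, 135, -3.4), Δ to OW-C = (-110, 125, -2.8).
∂h/∂x = +0.02321, ∂h/∂y = -0.001975 (det = -2025).
h(45, 155) = 133.4 + (+0.02321)·(-155) + (-0.001975)·(105) = 133.4 -3.598 -0.207 = 129.595 m.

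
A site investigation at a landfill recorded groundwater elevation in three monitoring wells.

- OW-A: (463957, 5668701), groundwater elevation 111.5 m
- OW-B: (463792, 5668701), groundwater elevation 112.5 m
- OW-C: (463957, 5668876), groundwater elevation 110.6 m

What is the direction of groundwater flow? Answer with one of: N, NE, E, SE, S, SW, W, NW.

NE

∂h/∂x = (112.5 − 111.5) / (463792 − 463957) = -0.006061
∂h/∂y = (110.6 − 111.5) / (5668876 − 5668701) = -0.005143
Flow = −∇h = (+0.006061 east, +0.005143 north), which points northeast.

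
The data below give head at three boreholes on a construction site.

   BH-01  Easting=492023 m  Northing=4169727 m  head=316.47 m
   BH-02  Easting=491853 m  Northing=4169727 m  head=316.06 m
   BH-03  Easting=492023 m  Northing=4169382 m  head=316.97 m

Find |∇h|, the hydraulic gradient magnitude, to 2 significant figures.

∂h/∂x = (316.06 − 316.47) / (491853 − 492023) = +0.002412
∂h/∂y = (316.97 − 316.47) / (4169382 − 4169727) = -0.001449
|∇h| = √(0.002412² + -0.001449²) = 0.002814

0.0028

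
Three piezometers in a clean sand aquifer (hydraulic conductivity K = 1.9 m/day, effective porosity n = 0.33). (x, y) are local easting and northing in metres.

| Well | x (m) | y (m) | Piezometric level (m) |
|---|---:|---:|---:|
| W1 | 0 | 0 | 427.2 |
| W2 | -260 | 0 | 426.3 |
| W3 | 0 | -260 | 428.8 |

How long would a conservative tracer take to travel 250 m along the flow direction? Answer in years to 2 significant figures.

17 years

∂h/∂x = (426.3 − 427.2) / (-260 − 0) = +0.003462
∂h/∂y = (428.8 − 427.2) / (-260 − 0) = -0.006154
|∇h| = √(0.003462² + -0.006154²) = 0.007061
Seepage velocity v = K·i/n = 1.9 × 0.007061 / 0.33 = 0.04065 m/day.
t = 250 / 0.04065 = 6150 days = 16.8 years.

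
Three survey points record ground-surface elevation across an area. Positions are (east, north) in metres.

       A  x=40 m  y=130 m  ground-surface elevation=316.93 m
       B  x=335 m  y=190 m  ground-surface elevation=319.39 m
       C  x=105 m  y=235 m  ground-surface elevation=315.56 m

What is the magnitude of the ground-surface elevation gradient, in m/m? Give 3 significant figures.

Taking A as reference: B−A = (295, 60, +2.46); C−A = (65, 105, -1.37).
Determinant of the coordinate differences = 295·105 − 65·60 = 27075.
∂z/∂x = [(+2.46)·105 − (-1.37)·60] / 27075 = +0.01258
∂z/∂y = [295·(-1.37) − 65·(+2.46)] / 27075 = -0.02083
|∇f| = √(0.01258² + -0.02083²) = 0.02433 m/m

0.0243 m/m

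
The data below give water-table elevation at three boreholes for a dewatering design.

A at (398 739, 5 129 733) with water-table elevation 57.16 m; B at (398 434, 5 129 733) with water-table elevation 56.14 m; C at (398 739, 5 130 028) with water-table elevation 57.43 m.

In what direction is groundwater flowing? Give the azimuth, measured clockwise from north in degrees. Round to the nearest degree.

∂h/∂x = (56.14 − 57.16) / (398434 − 398739) = +0.003344
∂h/∂y = (57.43 − 57.16) / (5130028 − 5129733) = +0.0009153
Flow direction (−∇h) has components (-0.003344 E, -0.0009153 N).
Azimuth = atan2(E, N) = atan2(-0.003344, -0.0009153) = 254.7° ≈ 255°.

255°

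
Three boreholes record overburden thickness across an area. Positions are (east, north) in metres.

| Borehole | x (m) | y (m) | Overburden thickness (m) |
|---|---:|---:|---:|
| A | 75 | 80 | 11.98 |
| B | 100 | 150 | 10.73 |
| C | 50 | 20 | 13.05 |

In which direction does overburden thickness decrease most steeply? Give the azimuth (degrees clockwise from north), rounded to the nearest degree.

With d = a·x + b·y + c and A as origin, the differences give:
  25·a + 70·b = -1.25
  (-25)·a + (-60)·b = +1.07
Eliminate b (×(-60) and ×70, subtract): 250·a = 0.100 → a = ∂d/∂x = +0.0004000
Back-substitute: b = ∂d/∂y = -0.01800.
Steepest decrease is along −∇f: components (-0.0004000 E, +0.01800 N).
Azimuth = atan2(-0.0004000, +0.01800) = 358.7° ≈ 359°.

359°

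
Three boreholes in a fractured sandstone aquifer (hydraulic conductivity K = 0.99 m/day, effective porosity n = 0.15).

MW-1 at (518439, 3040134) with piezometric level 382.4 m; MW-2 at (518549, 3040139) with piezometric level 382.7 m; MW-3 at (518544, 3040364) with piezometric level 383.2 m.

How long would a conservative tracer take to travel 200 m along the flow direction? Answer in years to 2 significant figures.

24 years

Differences from MW-1: to MW-2 (Δx, Δy, Δh) = (110, 5, +0.3); to MW-3 = (105, 230, +0.8).
Solve a·Δx + b·Δy = Δh: det = 110·230 − 105·5 = 24775.
∂h/∂x = [(+0.3)·230 − (+0.8)·5] / 24775 = +0.002624
∂h/∂y = [110·(+0.8) − 105·(+0.3)] / 24775 = +0.002281
|∇h| = √(0.002624² + 0.002281²) = 0.003477
Seepage velocity v = K·i/n = 0.99 × 0.003477 / 0.15 = 0.02295 m/day.
t = 200 / 0.02295 = 8715 days = 23.9 years.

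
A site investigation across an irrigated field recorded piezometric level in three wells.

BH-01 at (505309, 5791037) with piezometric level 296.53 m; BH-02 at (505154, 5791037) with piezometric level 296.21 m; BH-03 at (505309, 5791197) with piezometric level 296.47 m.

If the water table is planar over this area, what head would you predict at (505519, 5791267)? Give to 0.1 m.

∂h/∂x = (296.21 − 296.53) / (505154 − 505309) = +0.002065
∂h/∂y = (296.47 − 296.53) / (5791197 − 5791037) = -0.0003750
h(505519, 5791267) = 296.53 + (+0.002065)·(210) + (-0.0003750)·(230) = 296.53 +0.434 -0.086 = 296.877 m.

296.9 m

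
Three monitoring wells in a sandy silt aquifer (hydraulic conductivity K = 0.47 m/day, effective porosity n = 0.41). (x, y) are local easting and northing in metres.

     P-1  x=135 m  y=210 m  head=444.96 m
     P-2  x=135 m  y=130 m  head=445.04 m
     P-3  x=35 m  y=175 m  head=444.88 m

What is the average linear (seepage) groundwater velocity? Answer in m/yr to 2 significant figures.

0.64 m/yr

Taking P-1 as reference: P-2−P-1 = (0, -80, +0.08); P-3−P-1 = (-100, -35, -0.08).
Determinant of the coordinate differences = 0·(-35) − (-100)·(-80) = -8000.
∂h/∂x = [(+0.08)·(-35) − (-0.08)·(-80)] / -8000 = +0.001150
∂h/∂y = [0·(-0.08) − (-100)·(+0.08)] / -8000 = -0.001000
|∇h| = √(0.001150² + -0.001000²) = 0.001524
Seepage velocity v = K·i/n = 0.47 × 0.001524 / 0.41 = 0.001747 m/day = 0.6381 m/yr.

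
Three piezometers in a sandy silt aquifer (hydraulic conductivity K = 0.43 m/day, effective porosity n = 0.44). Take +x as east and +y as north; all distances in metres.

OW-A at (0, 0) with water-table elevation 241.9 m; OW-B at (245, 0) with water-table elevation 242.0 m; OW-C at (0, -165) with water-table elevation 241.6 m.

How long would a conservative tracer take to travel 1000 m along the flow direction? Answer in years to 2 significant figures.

∂h/∂x = (242.0 − 241.9) / (245 − 0) = +0.0004082
∂h/∂y = (241.6 − 241.9) / (-165 − 0) = +0.001818
|∇h| = √(0.0004082² + 0.001818²) = 0.001863
Seepage velocity v = K·i/n = 0.43 × 0.001863 / 0.44 = 0.001821 m/day.
t = 1000 / 0.001821 = 5.491e+05 days = 1.5e+03 years.

1500 years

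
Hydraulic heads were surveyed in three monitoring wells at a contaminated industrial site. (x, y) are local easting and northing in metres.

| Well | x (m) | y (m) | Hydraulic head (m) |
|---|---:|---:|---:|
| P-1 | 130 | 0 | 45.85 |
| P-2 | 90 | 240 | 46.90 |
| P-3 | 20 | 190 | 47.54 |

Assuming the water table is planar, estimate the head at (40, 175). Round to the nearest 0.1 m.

With h = a·x + b·y + c and P-1 as origin, the differences give:
  (-40)·a + 240·b = +1.05
  (-110)·a + 190·b = +1.69
Eliminate b (×190 and ×240, subtract): 18800·a = -206.100 → a = ∂h/∂x = -0.01096
Back-substitute: b = ∂h/∂y = +0.002548.
h(40, 175) = 45.85 + (-0.01096)·(-90) + (+0.002548)·(175) = 45.85 +0.987 +0.446 = 47.283 m.

47.3 m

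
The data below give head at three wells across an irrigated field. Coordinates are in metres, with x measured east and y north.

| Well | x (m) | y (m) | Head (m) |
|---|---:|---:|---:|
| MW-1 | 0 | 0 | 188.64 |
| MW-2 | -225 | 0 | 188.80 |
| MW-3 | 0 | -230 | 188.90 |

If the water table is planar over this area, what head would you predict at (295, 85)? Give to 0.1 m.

188.3 m

∂h/∂x = (188.80 − 188.64) / (-225 − 0) = -0.0007111
∂h/∂y = (188.90 − 188.64) / (-230 − 0) = -0.001130
h(295, 85) = 188.64 + (-0.0007111)·(295) + (-0.001130)·(85) = 188.64 -0.210 -0.096 = 188.334 m.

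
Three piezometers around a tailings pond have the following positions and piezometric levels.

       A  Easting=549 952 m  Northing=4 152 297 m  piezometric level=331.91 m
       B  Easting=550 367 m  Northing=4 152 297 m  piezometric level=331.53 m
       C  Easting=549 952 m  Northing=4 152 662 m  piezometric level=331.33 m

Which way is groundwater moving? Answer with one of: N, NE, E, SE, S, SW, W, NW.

NE

∂h/∂x = (331.53 − 331.91) / (550367 − 549952) = -0.0009157
∂h/∂y = (331.33 − 331.91) / (4152662 − 4152297) = -0.001589
Flow = −∇h = (+0.0009157 east, +0.001589 north), which points northeast.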